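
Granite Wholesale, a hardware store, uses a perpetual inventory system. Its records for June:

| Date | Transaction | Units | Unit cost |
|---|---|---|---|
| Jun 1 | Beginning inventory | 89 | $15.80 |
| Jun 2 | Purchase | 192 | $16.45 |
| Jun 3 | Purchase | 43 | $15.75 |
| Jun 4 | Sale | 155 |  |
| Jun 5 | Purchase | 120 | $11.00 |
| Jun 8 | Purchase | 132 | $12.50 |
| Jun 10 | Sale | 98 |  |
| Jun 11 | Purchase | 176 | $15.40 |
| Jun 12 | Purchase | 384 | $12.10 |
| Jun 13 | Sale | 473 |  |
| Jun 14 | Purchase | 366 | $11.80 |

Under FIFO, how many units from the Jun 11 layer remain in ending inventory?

26

Jun 4, 155 sold [FIFO — oldest first]: 89 @ $15.80 + 66 @ $16.45 = $2,491.90
Jun 10, 98 sold [FIFO — oldest first]: 98 @ $16.45 = $1,612.10
Jun 13, 473 sold [FIFO — oldest first]: 28 @ $16.45 + 43 @ $15.75 + 120 @ $11.00 + 132 @ $12.50 + 150 @ $15.40 = $6,417.85
Total COGS = $2,491.90 + $1,612.10 + $6,417.85 = $10,521.85
Ending inventory: 26 @ $15.40 + 384 @ $12.10 + 366 @ $11.80 = $9,365.60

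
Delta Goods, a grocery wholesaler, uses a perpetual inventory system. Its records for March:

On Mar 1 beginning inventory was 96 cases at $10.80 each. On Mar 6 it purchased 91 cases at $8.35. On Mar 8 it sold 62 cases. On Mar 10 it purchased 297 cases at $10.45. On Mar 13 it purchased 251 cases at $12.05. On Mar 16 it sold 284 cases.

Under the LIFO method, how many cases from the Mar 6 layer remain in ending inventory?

Mar 8, 62 sold [LIFO — newest first]: 62 @ $8.35 = $517.70
Mar 16, 284 sold [LIFO — newest first]: 251 @ $12.05 + 33 @ $10.45 = $3,369.40
Total COGS = $517.70 + $3,369.40 = $3,887.10
Ending inventory: 96 @ $10.80 + 29 @ $8.35 + 264 @ $10.45 = $4,037.75

29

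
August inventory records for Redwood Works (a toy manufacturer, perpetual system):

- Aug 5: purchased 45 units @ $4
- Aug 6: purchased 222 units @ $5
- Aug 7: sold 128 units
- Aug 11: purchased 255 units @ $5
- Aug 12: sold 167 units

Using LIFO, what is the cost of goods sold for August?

Aug 7, 128 sold [LIFO — newest first]: 128 @ $5 = $640
Aug 12, 167 sold [LIFO — newest first]: 167 @ $5 = $835
Total COGS = $640 + $835 = $1,475
Ending inventory: 45 @ $4 + 94 @ $5 + 88 @ $5 = $1,090
Check: goods available $2,565 = COGS $1,475 + ending $1,090

COGS = $1,475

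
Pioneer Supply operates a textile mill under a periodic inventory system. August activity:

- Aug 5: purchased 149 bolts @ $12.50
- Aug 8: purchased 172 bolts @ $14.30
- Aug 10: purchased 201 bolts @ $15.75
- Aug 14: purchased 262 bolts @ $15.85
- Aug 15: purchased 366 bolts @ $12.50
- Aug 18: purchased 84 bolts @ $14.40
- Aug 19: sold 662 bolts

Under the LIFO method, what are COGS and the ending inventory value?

Aug 19, 662 sold [LIFO — newest first]: 84 @ $14.40 + 366 @ $12.50 + 212 @ $15.85 = $9,144.80
Ending inventory: 149 @ $12.50 + 172 @ $14.30 + 201 @ $15.75 + 50 @ $15.85 = $8,280.35
Check: goods available $17,425.15 = COGS $9,144.80 + ending $8,280.35

COGS = $9,144.80; ending inventory = $8,280.35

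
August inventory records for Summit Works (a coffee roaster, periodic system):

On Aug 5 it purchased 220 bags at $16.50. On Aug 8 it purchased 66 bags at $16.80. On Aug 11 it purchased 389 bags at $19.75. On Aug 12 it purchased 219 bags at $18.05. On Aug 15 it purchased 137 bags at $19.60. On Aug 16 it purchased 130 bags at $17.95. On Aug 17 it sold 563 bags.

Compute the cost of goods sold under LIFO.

Aug 17, 563 sold [LIFO — newest first]: 130 @ $17.95 + 137 @ $19.60 + 219 @ $18.05 + 77 @ $19.75 = $10,492.40
Ending inventory: 220 @ $16.50 + 66 @ $16.80 + 312 @ $19.75 = $10,900.80

COGS = $10,492.40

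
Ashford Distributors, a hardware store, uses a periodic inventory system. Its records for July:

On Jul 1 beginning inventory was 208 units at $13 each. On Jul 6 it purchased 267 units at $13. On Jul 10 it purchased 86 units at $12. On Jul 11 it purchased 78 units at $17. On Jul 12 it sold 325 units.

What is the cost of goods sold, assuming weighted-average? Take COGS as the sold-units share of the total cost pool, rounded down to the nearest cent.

COGS = $4,339.94

Jul 12, sell 325: 325/639 × $8,533.00 → $4,339.94
Ending inventory (cost pool remaining) = $4,193.06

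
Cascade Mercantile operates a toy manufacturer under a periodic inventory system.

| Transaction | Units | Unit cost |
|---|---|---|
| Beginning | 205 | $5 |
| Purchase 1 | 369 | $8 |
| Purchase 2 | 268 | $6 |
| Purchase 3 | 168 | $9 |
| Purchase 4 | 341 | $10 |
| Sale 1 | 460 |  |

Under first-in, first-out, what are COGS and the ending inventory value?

Sale 1 (460) [FIFO — oldest first]: 205 @ $5 + 255 @ $8 = $3,065
Ending inventory: 114 @ $8 + 268 @ $6 + 168 @ $9 + 341 @ $10 = $7,442
Check: goods available $10,507 = COGS $3,065 + ending $7,442

COGS = $3,065; ending inventory = $7,442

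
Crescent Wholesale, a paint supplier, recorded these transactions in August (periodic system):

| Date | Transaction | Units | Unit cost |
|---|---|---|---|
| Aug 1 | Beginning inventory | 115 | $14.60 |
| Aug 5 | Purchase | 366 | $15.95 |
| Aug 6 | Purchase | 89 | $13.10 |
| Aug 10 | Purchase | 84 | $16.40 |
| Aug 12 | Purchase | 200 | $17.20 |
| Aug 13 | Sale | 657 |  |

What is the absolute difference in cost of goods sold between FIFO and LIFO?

FIFO COGS: 115 @ $14.60 + 366 @ $15.95 + 89 @ $13.10 + 84 @ $16.40 + 3 @ $17.20 = $10,111.80
LIFO COGS: 200 @ $17.20 + 84 @ $16.40 + 89 @ $13.10 + 284 @ $15.95 = $10,513.30
Difference = |$10,111.80 − $10,513.30| = $401.50

$401.50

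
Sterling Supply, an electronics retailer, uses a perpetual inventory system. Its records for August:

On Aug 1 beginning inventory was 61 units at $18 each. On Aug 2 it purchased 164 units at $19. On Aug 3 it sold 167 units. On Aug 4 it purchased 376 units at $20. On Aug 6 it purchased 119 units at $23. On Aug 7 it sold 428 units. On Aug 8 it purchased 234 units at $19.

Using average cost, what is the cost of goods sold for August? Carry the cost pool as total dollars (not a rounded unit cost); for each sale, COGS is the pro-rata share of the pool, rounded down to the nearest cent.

COGS = $11,906.96

After Aug 1: 61 on hand, pool $1,098.00 (≈ $18.0000 each)
After Aug 2: 225 on hand, pool $4,214.00 (≈ $18.7289 each)
Aug 3, sell 167: 167/225 × $4,214.00 → $3,127.72
After Aug 4: 434 on hand, pool $8,606.28 (≈ $19.8301 each)
After Aug 6: 553 on hand, pool $11,343.28 (≈ $20.5123 each)
Aug 7, sell 428: 428/553 × $11,343.28 → $8,779.24
After Aug 8: 359 on hand, pool $7,010.04 (≈ $19.5266 each)
Total COGS = $3,127.72 + $8,779.24 = $11,906.96
Ending inventory (cost pool remaining) = $7,010.04
Check: goods available $18,917.00 = COGS $11,906.96 + ending $7,010.04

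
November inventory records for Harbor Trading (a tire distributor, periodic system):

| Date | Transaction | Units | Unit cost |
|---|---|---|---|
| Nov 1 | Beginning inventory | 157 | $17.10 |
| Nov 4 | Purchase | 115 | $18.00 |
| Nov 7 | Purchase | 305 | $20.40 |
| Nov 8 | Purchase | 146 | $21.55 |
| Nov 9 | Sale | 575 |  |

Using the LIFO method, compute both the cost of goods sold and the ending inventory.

Nov 9, 575 sold [LIFO — newest first]: 146 @ $21.55 + 305 @ $20.40 + 115 @ $18.00 + 9 @ $17.10 = $11,592.20
Ending inventory: 148 @ $17.10 = $2,530.80

COGS = $11,592.20; ending inventory = $2,530.80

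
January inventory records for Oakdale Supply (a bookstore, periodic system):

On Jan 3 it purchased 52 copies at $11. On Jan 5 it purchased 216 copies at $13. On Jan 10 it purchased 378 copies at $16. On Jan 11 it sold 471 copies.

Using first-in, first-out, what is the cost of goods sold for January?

Jan 11, 471 sold [FIFO — oldest first]: 52 @ $11 + 216 @ $13 + 203 @ $16 = $6,628
Ending inventory: 175 @ $16 = $2,800

COGS = $6,628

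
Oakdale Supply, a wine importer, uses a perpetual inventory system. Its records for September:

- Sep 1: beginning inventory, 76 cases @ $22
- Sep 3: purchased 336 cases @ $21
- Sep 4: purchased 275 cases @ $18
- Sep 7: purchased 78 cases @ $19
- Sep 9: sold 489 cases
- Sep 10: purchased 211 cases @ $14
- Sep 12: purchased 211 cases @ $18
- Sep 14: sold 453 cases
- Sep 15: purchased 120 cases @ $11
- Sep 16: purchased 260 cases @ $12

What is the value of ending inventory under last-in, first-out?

Sep 9, 489 sold [LIFO — newest first]: 78 @ $19 + 275 @ $18 + 136 @ $21 = $9,288
Sep 14, 453 sold [LIFO — newest first]: 211 @ $18 + 211 @ $14 + 31 @ $21 = $7,403
Total COGS = $9,288 + $7,403 = $16,691
Ending inventory: 76 @ $22 + 169 @ $21 + 120 @ $11 + 260 @ $12 = $9,661
Check: goods available $26,352 = COGS $16,691 + ending $9,661

Ending inventory = $9,661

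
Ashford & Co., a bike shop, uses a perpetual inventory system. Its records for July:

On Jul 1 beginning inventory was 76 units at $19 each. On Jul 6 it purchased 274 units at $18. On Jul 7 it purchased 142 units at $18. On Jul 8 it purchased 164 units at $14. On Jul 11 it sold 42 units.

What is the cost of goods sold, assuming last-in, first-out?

COGS = $588

Jul 11, 42 sold [LIFO — newest first]: 42 @ $14 = $588
Ending inventory: 76 @ $19 + 274 @ $18 + 142 @ $18 + 122 @ $14 = $10,640
Check: goods available $11,228 = COGS $588 + ending $10,640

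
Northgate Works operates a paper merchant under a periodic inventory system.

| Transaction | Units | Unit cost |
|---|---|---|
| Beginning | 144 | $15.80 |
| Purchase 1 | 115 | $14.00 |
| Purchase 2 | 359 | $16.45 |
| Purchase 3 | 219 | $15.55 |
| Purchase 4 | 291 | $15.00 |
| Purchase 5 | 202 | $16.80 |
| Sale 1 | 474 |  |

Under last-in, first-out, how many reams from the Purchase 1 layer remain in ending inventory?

Sale 1 (474) [LIFO — newest first]: 202 @ $16.80 + 272 @ $15.00 = $7,473.60
Ending inventory: 144 @ $15.80 + 115 @ $14.00 + 359 @ $16.45 + 219 @ $15.55 + 19 @ $15.00 = $13,481.20
Check: goods available $20,954.80 = COGS $7,473.60 + ending $13,481.20

115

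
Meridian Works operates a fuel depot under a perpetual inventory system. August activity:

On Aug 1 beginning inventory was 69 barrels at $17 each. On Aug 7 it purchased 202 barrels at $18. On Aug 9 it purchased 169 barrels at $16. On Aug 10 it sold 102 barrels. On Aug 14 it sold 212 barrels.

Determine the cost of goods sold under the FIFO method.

COGS = $5,497

Aug 10, 102 sold [FIFO — oldest first]: 69 @ $17 + 33 @ $18 = $1,767
Aug 14, 212 sold [FIFO — oldest first]: 169 @ $18 + 43 @ $16 = $3,730
Total COGS = $1,767 + $3,730 = $5,497
Ending inventory: 126 @ $16 = $2,016
Check: goods available $7,513 = COGS $5,497 + ending $2,016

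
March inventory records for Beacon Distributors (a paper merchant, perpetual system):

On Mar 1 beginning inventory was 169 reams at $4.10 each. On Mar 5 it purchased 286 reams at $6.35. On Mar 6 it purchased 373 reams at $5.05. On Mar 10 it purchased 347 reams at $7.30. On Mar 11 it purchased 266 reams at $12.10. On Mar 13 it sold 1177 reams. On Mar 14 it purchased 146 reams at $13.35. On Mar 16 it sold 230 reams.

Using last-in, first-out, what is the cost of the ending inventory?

Ending inventory = $762.75

Mar 13, 1177 sold [LIFO — newest first]: 266 @ $12.10 + 347 @ $7.30 + 373 @ $5.05 + 191 @ $6.35 = $8,848.20
Mar 16, 230 sold [LIFO — newest first]: 146 @ $13.35 + 84 @ $6.35 = $2,482.50
Total COGS = $8,848.20 + $2,482.50 = $11,330.70
Ending inventory: 169 @ $4.10 + 11 @ $6.35 = $762.75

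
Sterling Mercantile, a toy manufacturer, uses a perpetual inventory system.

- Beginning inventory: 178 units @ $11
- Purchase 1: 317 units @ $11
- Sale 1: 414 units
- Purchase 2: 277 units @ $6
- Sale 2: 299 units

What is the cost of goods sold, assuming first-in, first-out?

Sale 1 (414) [FIFO — oldest first]: 178 @ $11 + 236 @ $11 = $4,554
Sale 2 (299) [FIFO — oldest first]: 81 @ $11 + 218 @ $6 = $2,199
Total COGS = $4,554 + $2,199 = $6,753
Ending inventory: 59 @ $6 = $354
Check: goods available $7,107 = COGS $6,753 + ending $354

COGS = $6,753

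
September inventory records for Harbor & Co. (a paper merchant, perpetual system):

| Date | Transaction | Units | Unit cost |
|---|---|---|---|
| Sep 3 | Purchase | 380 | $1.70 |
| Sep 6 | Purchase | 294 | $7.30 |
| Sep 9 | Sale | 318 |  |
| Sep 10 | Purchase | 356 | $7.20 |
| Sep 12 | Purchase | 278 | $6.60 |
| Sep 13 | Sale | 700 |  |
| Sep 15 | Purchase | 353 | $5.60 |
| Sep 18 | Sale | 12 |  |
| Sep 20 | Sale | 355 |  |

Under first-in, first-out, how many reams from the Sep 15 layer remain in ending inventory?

Sep 9, 318 sold [FIFO — oldest first]: 318 @ $1.70 = $540.60
Sep 13, 700 sold [FIFO — oldest first]: 62 @ $1.70 + 294 @ $7.30 + 344 @ $7.20 = $4,728.40
Sep 18, 12 sold [FIFO — oldest first]: 12 @ $7.20 = $86.40
Sep 20, 355 sold [FIFO — oldest first]: 278 @ $6.60 + 77 @ $5.60 = $2,266.00
Total COGS = $540.60 + $4,728.40 + $86.40 + $2,266.00 = $7,621.40
Ending inventory: 276 @ $5.60 = $1,545.60

276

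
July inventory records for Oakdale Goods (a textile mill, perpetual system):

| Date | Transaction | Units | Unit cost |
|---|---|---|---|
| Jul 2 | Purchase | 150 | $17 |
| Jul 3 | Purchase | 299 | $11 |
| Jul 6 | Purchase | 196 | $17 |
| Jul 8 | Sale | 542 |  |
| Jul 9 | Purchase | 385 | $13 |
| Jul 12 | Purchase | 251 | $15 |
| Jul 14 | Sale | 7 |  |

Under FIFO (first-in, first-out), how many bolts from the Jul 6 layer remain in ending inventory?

Jul 8, 542 sold [FIFO — oldest first]: 150 @ $17 + 299 @ $11 + 93 @ $17 = $7,420
Jul 14, 7 sold [FIFO — oldest first]: 7 @ $17 = $119
Total COGS = $7,420 + $119 = $7,539
Ending inventory: 96 @ $17 + 385 @ $13 + 251 @ $15 = $10,402

96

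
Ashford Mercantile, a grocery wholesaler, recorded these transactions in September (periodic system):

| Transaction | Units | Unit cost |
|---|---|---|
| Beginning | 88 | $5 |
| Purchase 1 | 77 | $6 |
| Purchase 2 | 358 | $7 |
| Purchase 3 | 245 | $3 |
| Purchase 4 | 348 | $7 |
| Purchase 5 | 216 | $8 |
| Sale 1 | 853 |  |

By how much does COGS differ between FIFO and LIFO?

$469

FIFO COGS: 88 @ $5 + 77 @ $6 + 358 @ $7 + 245 @ $3 + 85 @ $7 = $4,738
LIFO COGS: 216 @ $8 + 348 @ $7 + 245 @ $3 + 44 @ $7 = $5,207
Difference = |$4,738 − $5,207| = $469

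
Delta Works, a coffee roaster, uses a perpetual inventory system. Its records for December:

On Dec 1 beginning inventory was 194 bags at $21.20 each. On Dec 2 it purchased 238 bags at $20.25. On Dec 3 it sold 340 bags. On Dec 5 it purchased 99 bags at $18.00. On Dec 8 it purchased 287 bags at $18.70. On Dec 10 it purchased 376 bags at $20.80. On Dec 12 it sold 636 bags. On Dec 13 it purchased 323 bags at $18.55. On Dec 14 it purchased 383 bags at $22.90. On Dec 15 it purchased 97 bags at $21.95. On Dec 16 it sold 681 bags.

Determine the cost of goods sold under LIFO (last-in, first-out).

Dec 3, 340 sold [LIFO — newest first]: 238 @ $20.25 + 102 @ $21.20 = $6,981.90
Dec 12, 636 sold [LIFO — newest first]: 376 @ $20.80 + 260 @ $18.70 = $12,682.80
Dec 16, 681 sold [LIFO — newest first]: 97 @ $21.95 + 383 @ $22.90 + 201 @ $18.55 = $14,628.40
Total COGS = $6,981.90 + $12,682.80 + $14,628.40 = $34,293.10
Ending inventory: 92 @ $21.20 + 99 @ $18.00 + 27 @ $18.70 + 122 @ $18.55 = $6,500.40
Check: goods available $40,793.50 = COGS $34,293.10 + ending $6,500.40

COGS = $34,293.10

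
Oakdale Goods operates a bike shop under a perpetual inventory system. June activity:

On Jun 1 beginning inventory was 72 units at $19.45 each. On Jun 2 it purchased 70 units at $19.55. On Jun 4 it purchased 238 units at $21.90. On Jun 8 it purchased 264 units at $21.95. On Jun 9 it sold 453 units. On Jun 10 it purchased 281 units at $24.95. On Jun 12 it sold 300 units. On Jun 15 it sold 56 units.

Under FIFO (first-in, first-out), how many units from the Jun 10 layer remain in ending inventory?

Jun 9, 453 sold [FIFO — oldest first]: 72 @ $19.45 + 70 @ $19.55 + 238 @ $21.90 + 73 @ $21.95 = $9,583.45
Jun 12, 300 sold [FIFO — oldest first]: 191 @ $21.95 + 109 @ $24.95 = $6,912.00
Jun 15, 56 sold [FIFO — oldest first]: 56 @ $24.95 = $1,397.20
Total COGS = $9,583.45 + $6,912.00 + $1,397.20 = $17,892.65
Ending inventory: 116 @ $24.95 = $2,894.20
Check: goods available $20,786.85 = COGS $17,892.65 + ending $2,894.20

116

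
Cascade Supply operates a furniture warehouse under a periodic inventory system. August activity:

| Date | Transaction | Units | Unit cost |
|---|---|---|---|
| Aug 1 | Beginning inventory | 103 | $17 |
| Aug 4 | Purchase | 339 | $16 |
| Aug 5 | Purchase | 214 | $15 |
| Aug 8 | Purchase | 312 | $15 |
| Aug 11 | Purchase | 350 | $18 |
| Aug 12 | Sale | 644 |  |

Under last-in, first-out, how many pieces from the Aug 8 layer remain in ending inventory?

Aug 12, 644 sold [LIFO — newest first]: 350 @ $18 + 294 @ $15 = $10,710
Ending inventory: 103 @ $17 + 339 @ $16 + 214 @ $15 + 18 @ $15 = $10,655

18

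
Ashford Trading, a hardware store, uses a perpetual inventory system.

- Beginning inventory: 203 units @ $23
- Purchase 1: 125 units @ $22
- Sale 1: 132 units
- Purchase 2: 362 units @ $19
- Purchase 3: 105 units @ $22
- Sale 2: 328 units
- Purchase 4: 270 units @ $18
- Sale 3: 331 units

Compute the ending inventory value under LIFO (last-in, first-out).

Ending inventory = $5,990

Sale 1 (132) [LIFO — newest first]: 125 @ $22 + 7 @ $23 = $2,911
Sale 2 (328) [LIFO — newest first]: 105 @ $22 + 223 @ $19 = $6,547
Sale 3 (331) [LIFO — newest first]: 270 @ $18 + 61 @ $19 = $6,019
Total COGS = $2,911 + $6,547 + $6,019 = $15,477
Ending inventory: 196 @ $23 + 78 @ $19 = $5,990
Check: goods available $21,467 = COGS $15,477 + ending $5,990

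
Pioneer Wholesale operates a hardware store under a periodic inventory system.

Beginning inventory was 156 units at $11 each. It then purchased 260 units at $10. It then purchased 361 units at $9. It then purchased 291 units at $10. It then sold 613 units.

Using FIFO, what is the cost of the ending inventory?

Ending inventory = $4,386

Sale 1 (613) [FIFO — oldest first]: 156 @ $11 + 260 @ $10 + 197 @ $9 = $6,089
Ending inventory: 164 @ $9 + 291 @ $10 = $4,386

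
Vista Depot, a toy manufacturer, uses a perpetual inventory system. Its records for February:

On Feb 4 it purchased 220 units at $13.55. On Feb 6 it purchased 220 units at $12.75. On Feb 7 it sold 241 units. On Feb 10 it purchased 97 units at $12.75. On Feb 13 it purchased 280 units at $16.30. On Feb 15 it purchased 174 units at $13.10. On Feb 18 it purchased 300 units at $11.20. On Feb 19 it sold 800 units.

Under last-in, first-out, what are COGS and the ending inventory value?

COGS = $13,879.45; ending inventory = $3,346.70

Feb 7, 241 sold [LIFO — newest first]: 220 @ $12.75 + 21 @ $13.55 = $3,089.55
Feb 19, 800 sold [LIFO — newest first]: 300 @ $11.20 + 174 @ $13.10 + 280 @ $16.30 + 46 @ $12.75 = $10,789.90
Total COGS = $3,089.55 + $10,789.90 = $13,879.45
Ending inventory: 199 @ $13.55 + 51 @ $12.75 = $3,346.70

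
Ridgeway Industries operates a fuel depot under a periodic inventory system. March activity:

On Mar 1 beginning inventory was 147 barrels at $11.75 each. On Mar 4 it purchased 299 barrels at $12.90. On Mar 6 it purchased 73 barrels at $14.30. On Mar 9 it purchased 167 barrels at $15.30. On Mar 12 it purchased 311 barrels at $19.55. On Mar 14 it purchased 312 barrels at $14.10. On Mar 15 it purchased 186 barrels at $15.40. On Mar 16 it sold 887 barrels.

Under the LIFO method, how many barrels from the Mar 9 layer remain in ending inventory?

89

Mar 16, 887 sold [LIFO — newest first]: 186 @ $15.40 + 312 @ $14.10 + 311 @ $19.55 + 78 @ $15.30 = $14,537.05
Ending inventory: 147 @ $11.75 + 299 @ $12.90 + 73 @ $14.30 + 89 @ $15.30 = $7,989.95
Check: goods available $22,527.00 = COGS $14,537.05 + ending $7,989.95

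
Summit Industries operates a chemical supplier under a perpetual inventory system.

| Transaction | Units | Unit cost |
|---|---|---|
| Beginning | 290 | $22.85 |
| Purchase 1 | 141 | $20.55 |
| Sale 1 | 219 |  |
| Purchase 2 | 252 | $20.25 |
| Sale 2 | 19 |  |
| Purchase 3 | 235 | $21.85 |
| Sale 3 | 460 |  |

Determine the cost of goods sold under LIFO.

Sale 1 (219) [LIFO — newest first]: 141 @ $20.55 + 78 @ $22.85 = $4,679.85
Sale 2 (19) [LIFO — newest first]: 19 @ $20.25 = $384.75
Sale 3 (460) [LIFO — newest first]: 235 @ $21.85 + 225 @ $20.25 = $9,691.00
Total COGS = $4,679.85 + $384.75 + $9,691.00 = $14,755.60
Ending inventory: 212 @ $22.85 + 8 @ $20.25 = $5,006.20
Check: goods available $19,761.80 = COGS $14,755.60 + ending $5,006.20

COGS = $14,755.60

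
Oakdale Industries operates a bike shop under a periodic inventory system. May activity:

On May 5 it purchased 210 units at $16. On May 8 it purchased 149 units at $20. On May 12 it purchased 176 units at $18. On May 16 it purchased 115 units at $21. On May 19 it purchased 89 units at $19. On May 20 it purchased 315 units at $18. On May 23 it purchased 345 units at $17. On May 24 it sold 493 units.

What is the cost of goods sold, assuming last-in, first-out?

May 24, 493 sold [LIFO — newest first]: 345 @ $17 + 148 @ $18 = $8,529
Ending inventory: 210 @ $16 + 149 @ $20 + 176 @ $18 + 115 @ $21 + 89 @ $19 + 167 @ $18 = $16,620
Check: goods available $25,149 = COGS $8,529 + ending $16,620

COGS = $8,529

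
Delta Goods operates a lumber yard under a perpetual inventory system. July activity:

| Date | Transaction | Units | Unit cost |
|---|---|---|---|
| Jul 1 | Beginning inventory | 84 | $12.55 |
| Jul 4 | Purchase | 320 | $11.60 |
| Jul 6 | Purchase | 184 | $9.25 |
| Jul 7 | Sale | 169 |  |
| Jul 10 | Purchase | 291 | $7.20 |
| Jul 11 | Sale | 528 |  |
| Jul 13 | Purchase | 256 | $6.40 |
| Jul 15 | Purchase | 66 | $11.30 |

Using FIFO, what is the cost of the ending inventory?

Ending inventory = $3,694.60

Jul 7, 169 sold [FIFO — oldest first]: 84 @ $12.55 + 85 @ $11.60 = $2,040.20
Jul 11, 528 sold [FIFO — oldest first]: 235 @ $11.60 + 184 @ $9.25 + 109 @ $7.20 = $5,212.80
Total COGS = $2,040.20 + $5,212.80 = $7,253.00
Ending inventory: 182 @ $7.20 + 256 @ $6.40 + 66 @ $11.30 = $3,694.60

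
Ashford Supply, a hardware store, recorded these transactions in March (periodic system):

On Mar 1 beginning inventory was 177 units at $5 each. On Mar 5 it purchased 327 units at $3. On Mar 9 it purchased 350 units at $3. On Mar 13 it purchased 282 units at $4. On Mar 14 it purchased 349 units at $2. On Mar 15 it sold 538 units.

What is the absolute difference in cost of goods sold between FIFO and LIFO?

FIFO COGS: 177 @ $5 + 327 @ $3 + 34 @ $3 = $1,968
LIFO COGS: 349 @ $2 + 189 @ $4 = $1,454
Difference = |$1,968 − $1,454| = $514

$514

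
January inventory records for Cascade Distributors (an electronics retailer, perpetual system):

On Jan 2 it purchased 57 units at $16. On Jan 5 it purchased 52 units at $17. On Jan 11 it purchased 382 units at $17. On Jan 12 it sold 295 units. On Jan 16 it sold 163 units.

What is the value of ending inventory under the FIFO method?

Jan 12, 295 sold [FIFO — oldest first]: 57 @ $16 + 52 @ $17 + 186 @ $17 = $4,958
Jan 16, 163 sold [FIFO — oldest first]: 163 @ $17 = $2,771
Total COGS = $4,958 + $2,771 = $7,729
Ending inventory: 33 @ $17 = $561
Check: goods available $8,290 = COGS $7,729 + ending $561

Ending inventory = $561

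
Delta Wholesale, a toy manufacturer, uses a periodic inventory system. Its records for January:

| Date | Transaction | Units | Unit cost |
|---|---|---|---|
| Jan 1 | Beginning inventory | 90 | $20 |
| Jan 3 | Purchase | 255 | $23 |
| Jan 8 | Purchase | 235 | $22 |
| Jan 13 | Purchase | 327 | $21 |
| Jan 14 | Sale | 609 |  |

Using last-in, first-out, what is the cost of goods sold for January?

Jan 14, 609 sold [LIFO — newest first]: 327 @ $21 + 235 @ $22 + 47 @ $23 = $13,118
Ending inventory: 90 @ $20 + 208 @ $23 = $6,584
Check: goods available $19,702 = COGS $13,118 + ending $6,584

COGS = $13,118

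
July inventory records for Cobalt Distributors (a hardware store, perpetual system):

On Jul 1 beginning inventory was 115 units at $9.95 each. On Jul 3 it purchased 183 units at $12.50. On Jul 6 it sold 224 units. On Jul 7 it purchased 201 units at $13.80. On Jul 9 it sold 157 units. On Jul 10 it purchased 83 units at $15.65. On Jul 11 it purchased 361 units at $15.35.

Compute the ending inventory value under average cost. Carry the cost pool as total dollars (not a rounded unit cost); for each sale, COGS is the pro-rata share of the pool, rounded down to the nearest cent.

Ending inventory = $8,396.18

After Jul 1: 115 on hand, pool $1,144.25 (≈ $9.9500 each)
After Jul 3: 298 on hand, pool $3,431.75 (≈ $11.5159 each)
Jul 6, sell 224: 224/298 × $3,431.75 → $2,579.57
After Jul 7: 275 on hand, pool $3,625.98 (≈ $13.1854 each)
Jul 9, sell 157: 157/275 × $3,625.98 → $2,070.10
After Jul 10: 201 on hand, pool $2,854.83 (≈ $14.2031 each)
After Jul 11: 562 on hand, pool $8,396.18 (≈ $14.9398 each)
Total COGS = $2,579.57 + $2,070.10 = $4,649.67
Ending inventory (cost pool remaining) = $8,396.18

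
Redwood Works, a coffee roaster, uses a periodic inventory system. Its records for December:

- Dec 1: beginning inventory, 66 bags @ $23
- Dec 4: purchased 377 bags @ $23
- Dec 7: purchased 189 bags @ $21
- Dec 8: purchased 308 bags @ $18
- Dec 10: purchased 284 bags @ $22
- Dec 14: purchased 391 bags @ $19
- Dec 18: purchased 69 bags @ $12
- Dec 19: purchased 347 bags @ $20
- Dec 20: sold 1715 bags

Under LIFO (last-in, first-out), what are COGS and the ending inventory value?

COGS = $33,879; ending inventory = $7,268

Dec 20, 1715 sold [LIFO — newest first]: 347 @ $20 + 69 @ $12 + 391 @ $19 + 284 @ $22 + 308 @ $18 + 189 @ $21 + 127 @ $23 = $33,879
Ending inventory: 66 @ $23 + 250 @ $23 = $7,268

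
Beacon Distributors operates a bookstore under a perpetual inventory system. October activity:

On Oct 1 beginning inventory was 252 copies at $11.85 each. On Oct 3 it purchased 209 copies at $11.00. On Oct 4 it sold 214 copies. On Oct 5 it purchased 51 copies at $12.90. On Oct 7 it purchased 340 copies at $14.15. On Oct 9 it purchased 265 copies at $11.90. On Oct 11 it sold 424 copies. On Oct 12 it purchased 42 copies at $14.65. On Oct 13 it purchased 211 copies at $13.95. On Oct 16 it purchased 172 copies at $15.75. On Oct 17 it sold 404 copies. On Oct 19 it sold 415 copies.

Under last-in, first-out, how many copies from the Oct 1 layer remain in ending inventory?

Oct 4, 214 sold [LIFO — newest first]: 209 @ $11.00 + 5 @ $11.85 = $2,358.25
Oct 11, 424 sold [LIFO — newest first]: 265 @ $11.90 + 159 @ $14.15 = $5,403.35
Oct 17, 404 sold [LIFO — newest first]: 172 @ $15.75 + 211 @ $13.95 + 21 @ $14.65 = $5,960.10
Oct 19, 415 sold [LIFO — newest first]: 21 @ $14.65 + 181 @ $14.15 + 51 @ $12.90 + 162 @ $11.85 = $5,446.40
Total COGS = $2,358.25 + $5,403.35 + $5,960.10 + $5,446.40 = $19,168.10
Ending inventory: 85 @ $11.85 = $1,007.25

85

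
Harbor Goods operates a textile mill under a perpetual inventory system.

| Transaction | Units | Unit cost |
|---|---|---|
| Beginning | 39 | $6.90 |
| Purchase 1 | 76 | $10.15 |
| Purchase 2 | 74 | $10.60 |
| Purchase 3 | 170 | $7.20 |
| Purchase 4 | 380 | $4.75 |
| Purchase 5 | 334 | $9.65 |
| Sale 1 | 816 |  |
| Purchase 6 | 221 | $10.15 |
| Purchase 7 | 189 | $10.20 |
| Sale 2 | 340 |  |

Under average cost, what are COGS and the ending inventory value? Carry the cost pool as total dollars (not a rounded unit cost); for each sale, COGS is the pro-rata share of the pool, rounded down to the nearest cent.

COGS = $9,254.68; ending inventory = $2,993.27

After Beginning: 39 on hand, pool $269.10 (≈ $6.9000 each)
After Purchase 1: 115 on hand, pool $1,040.50 (≈ $9.0478 each)
After Purchase 2: 189 on hand, pool $1,824.90 (≈ $9.6556 each)
After Purchase 3: 359 on hand, pool $3,048.90 (≈ $8.4928 each)
After Purchase 4: 739 on hand, pool $4,853.90 (≈ $6.5682 each)
After Purchase 5: 1073 on hand, pool $8,077.00 (≈ $7.5275 each)
Sale 1, sell 816: 816/1073 × $8,077.00 → $6,142.43
After Purchase 6: 478 on hand, pool $4,177.72 (≈ $8.7400 each)
After Purchase 7: 667 on hand, pool $6,105.52 (≈ $9.1537 each)
Sale 2, sell 340: 340/667 × $6,105.52 → $3,112.25
Total COGS = $6,142.43 + $3,112.25 = $9,254.68
Ending inventory (cost pool remaining) = $2,993.27
Check: goods available $12,247.95 = COGS $9,254.68 + ending $2,993.27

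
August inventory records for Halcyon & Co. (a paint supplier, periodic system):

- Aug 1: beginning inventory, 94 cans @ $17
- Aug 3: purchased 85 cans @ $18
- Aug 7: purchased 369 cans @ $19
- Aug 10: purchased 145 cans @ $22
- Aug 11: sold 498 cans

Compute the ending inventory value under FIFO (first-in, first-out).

Aug 11, 498 sold [FIFO — oldest first]: 94 @ $17 + 85 @ $18 + 319 @ $19 = $9,189
Ending inventory: 50 @ $19 + 145 @ $22 = $4,140
Check: goods available $13,329 = COGS $9,189 + ending $4,140

Ending inventory = $4,140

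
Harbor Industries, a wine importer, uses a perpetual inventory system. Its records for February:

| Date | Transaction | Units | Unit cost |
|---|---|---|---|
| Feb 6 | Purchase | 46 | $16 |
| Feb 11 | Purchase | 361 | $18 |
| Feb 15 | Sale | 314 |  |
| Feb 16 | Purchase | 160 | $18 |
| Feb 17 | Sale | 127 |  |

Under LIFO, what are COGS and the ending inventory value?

COGS = $7,938; ending inventory = $2,176

Feb 15, 314 sold [LIFO — newest first]: 314 @ $18 = $5,652
Feb 17, 127 sold [LIFO — newest first]: 127 @ $18 = $2,286
Total COGS = $5,652 + $2,286 = $7,938
Ending inventory: 46 @ $16 + 47 @ $18 + 33 @ $18 = $2,176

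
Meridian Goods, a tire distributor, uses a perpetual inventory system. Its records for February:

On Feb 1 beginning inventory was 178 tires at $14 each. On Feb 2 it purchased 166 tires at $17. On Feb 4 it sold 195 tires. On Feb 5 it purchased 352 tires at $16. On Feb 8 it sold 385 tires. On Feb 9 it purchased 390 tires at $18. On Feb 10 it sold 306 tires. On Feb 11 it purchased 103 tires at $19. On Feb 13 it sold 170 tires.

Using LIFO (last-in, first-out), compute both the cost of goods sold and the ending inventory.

COGS = $17,993; ending inventory = $1,930

Feb 4, 195 sold [LIFO — newest first]: 166 @ $17 + 29 @ $14 = $3,228
Feb 8, 385 sold [LIFO — newest first]: 352 @ $16 + 33 @ $14 = $6,094
Feb 10, 306 sold [LIFO — newest first]: 306 @ $18 = $5,508
Feb 13, 170 sold [LIFO — newest first]: 103 @ $19 + 67 @ $18 = $3,163
Total COGS = $3,228 + $6,094 + $5,508 + $3,163 = $17,993
Ending inventory: 116 @ $14 + 17 @ $18 = $1,930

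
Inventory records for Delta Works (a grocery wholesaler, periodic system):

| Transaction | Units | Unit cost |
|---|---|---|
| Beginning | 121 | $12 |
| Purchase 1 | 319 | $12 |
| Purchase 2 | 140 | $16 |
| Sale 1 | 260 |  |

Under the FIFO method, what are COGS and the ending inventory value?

COGS = $3,120; ending inventory = $4,400

Sale 1 (260) [FIFO — oldest first]: 121 @ $12 + 139 @ $12 = $3,120
Ending inventory: 180 @ $12 + 140 @ $16 = $4,400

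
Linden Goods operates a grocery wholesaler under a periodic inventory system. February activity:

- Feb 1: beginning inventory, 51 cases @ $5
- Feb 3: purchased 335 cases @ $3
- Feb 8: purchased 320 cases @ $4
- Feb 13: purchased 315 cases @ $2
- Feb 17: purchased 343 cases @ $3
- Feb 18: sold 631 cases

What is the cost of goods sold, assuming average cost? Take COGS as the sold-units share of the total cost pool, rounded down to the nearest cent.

COGS = $1,942.49

Feb 18, sell 631: 631/1364 × $4,199.00 → $1,942.49
Ending inventory (cost pool remaining) = $2,256.51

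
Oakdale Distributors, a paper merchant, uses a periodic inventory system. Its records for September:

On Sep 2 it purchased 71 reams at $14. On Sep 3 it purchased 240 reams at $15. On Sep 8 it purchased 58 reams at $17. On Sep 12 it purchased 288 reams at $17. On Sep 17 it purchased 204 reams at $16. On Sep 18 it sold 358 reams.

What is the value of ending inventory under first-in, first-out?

Sep 18, 358 sold [FIFO — oldest first]: 71 @ $14 + 240 @ $15 + 47 @ $17 = $5,393
Ending inventory: 11 @ $17 + 288 @ $17 + 204 @ $16 = $8,347

Ending inventory = $8,347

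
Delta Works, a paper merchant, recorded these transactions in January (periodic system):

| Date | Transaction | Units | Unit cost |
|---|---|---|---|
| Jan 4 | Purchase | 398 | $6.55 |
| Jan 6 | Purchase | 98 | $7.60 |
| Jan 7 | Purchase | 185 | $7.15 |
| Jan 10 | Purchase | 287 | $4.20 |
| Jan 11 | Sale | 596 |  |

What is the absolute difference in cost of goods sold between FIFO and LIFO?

FIFO COGS: 398 @ $6.55 + 98 @ $7.60 + 100 @ $7.15 = $4,066.70
LIFO COGS: 287 @ $4.20 + 185 @ $7.15 + 98 @ $7.60 + 26 @ $6.55 = $3,443.25
Difference = |$4,066.70 − $3,443.25| = $623.45

$623.45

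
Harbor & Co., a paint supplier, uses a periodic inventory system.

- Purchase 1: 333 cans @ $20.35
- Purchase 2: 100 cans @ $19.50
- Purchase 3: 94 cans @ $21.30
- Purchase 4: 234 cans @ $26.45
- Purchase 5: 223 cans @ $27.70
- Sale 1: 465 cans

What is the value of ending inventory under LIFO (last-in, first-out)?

Ending inventory = $10,558.35

Sale 1 (465) [LIFO — newest first]: 223 @ $27.70 + 234 @ $26.45 + 8 @ $21.30 = $12,536.80
Ending inventory: 333 @ $20.35 + 100 @ $19.50 + 86 @ $21.30 = $10,558.35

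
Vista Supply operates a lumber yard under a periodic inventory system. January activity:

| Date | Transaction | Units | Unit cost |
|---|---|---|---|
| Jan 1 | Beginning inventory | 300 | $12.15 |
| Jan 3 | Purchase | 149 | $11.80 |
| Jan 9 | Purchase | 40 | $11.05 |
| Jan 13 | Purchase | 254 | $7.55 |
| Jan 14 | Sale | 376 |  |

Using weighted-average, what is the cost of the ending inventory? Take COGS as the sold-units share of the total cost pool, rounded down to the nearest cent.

Jan 14, sell 376: 376/743 × $7,762.90 → $3,928.46
Ending inventory (cost pool remaining) = $3,834.44
Check: goods available $7,762.90 = COGS $3,928.46 + ending $3,834.44

Ending inventory = $3,834.44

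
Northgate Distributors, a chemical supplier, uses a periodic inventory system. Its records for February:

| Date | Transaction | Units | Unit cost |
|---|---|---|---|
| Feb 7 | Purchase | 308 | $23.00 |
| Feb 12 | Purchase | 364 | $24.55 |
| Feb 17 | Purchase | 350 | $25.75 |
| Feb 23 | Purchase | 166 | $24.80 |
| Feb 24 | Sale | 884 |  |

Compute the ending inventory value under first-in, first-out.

Ending inventory = $7,670.30

Feb 24, 884 sold [FIFO — oldest first]: 308 @ $23.00 + 364 @ $24.55 + 212 @ $25.75 = $21,479.20
Ending inventory: 138 @ $25.75 + 166 @ $24.80 = $7,670.30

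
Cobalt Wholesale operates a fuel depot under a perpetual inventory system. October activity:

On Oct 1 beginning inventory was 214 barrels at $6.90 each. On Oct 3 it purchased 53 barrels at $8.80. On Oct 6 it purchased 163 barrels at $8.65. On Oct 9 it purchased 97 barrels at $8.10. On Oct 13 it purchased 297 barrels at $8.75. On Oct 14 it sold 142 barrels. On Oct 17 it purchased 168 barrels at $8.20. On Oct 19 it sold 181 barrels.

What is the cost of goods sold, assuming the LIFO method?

COGS = $2,733.85

Oct 14, 142 sold [LIFO — newest first]: 142 @ $8.75 = $1,242.50
Oct 19, 181 sold [LIFO — newest first]: 168 @ $8.20 + 13 @ $8.75 = $1,491.35
Total COGS = $1,242.50 + $1,491.35 = $2,733.85
Ending inventory: 214 @ $6.90 + 53 @ $8.80 + 163 @ $8.65 + 97 @ $8.10 + 142 @ $8.75 = $5,381.15
Check: goods available $8,115.00 = COGS $2,733.85 + ending $5,381.15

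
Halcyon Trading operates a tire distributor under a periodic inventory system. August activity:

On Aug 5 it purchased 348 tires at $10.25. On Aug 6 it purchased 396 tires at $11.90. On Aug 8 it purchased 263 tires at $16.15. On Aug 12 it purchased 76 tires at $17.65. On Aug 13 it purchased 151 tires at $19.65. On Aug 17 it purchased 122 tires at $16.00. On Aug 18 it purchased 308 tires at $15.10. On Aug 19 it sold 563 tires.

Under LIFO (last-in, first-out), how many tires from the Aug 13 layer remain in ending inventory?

18

Aug 19, 563 sold [LIFO — newest first]: 308 @ $15.10 + 122 @ $16.00 + 133 @ $19.65 = $9,216.25
Ending inventory: 348 @ $10.25 + 396 @ $11.90 + 263 @ $16.15 + 76 @ $17.65 + 18 @ $19.65 = $14,221.95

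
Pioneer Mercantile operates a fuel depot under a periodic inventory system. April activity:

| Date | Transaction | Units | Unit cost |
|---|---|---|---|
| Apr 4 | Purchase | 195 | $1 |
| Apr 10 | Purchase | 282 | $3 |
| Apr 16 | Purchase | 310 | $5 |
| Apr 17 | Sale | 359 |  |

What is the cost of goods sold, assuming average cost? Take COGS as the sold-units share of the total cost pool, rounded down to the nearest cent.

COGS = $1,181.91

Apr 17, sell 359: 359/787 × $2,591.00 → $1,181.91
Ending inventory (cost pool remaining) = $1,409.09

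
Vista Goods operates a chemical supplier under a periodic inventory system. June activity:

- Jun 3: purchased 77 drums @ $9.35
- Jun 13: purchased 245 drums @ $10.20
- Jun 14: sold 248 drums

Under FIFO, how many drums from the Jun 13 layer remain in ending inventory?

74

Jun 14, 248 sold [FIFO — oldest first]: 77 @ $9.35 + 171 @ $10.20 = $2,464.15
Ending inventory: 74 @ $10.20 = $754.80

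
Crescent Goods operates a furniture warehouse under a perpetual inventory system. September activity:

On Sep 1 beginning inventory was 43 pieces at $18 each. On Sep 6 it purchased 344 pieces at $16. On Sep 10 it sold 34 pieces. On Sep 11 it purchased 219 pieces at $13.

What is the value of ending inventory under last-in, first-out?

Ending inventory = $8,581

Sep 10, 34 sold [LIFO — newest first]: 34 @ $16 = $544
Ending inventory: 43 @ $18 + 310 @ $16 + 219 @ $13 = $8,581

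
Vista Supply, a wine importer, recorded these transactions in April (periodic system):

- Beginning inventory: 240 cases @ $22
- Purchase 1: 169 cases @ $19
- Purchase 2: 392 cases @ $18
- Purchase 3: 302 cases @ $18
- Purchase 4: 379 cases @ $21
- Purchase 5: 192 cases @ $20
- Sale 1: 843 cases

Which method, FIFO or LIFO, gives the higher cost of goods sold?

LIFO

FIFO COGS: 240 @ $22 + 169 @ $19 + 392 @ $18 + 42 @ $18 = $16,303
LIFO COGS: 192 @ $20 + 379 @ $21 + 272 @ $18 = $16,695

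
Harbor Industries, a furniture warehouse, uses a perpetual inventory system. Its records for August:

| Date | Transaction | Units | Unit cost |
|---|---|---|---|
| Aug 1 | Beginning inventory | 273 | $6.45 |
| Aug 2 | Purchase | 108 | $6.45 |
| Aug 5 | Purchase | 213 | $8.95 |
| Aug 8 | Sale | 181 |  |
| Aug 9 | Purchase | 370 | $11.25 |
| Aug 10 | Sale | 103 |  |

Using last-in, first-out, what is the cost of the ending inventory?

Ending inventory = $5,747.60

Aug 8, 181 sold [LIFO — newest first]: 181 @ $8.95 = $1,619.95
Aug 10, 103 sold [LIFO — newest first]: 103 @ $11.25 = $1,158.75
Total COGS = $1,619.95 + $1,158.75 = $2,778.70
Ending inventory: 273 @ $6.45 + 108 @ $6.45 + 32 @ $8.95 + 267 @ $11.25 = $5,747.60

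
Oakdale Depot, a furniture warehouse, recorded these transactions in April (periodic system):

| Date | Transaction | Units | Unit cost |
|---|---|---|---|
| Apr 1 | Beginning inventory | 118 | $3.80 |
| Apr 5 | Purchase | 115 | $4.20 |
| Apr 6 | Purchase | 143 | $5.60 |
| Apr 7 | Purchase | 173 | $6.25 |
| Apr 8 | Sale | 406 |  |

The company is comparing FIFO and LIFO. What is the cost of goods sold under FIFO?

FIFO COGS: 118 @ $3.80 + 115 @ $4.20 + 143 @ $5.60 + 30 @ $6.25 = $1,919.70
LIFO COGS: 173 @ $6.25 + 143 @ $5.60 + 90 @ $4.20 = $2,260.05

COGS = $1,919.70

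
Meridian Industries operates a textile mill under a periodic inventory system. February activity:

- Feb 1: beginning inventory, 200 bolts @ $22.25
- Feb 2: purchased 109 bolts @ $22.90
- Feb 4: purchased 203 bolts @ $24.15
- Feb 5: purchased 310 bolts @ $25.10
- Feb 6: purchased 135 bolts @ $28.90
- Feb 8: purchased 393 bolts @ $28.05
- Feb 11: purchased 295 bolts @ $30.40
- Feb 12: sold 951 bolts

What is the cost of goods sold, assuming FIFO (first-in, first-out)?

COGS = $23,357.65

Feb 12, 951 sold [FIFO — oldest first]: 200 @ $22.25 + 109 @ $22.90 + 203 @ $24.15 + 310 @ $25.10 + 129 @ $28.90 = $23,357.65
Ending inventory: 6 @ $28.90 + 393 @ $28.05 + 295 @ $30.40 = $20,165.05
Check: goods available $43,522.70 = COGS $23,357.65 + ending $20,165.05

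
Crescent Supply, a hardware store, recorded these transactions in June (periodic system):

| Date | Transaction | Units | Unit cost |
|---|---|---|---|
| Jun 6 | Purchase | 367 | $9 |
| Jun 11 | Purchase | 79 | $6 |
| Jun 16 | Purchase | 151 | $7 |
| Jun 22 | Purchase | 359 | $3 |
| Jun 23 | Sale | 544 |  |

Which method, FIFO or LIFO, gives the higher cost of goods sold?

FIFO COGS: 367 @ $9 + 79 @ $6 + 98 @ $7 = $4,463
LIFO COGS: 359 @ $3 + 151 @ $7 + 34 @ $6 = $2,338

FIFO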